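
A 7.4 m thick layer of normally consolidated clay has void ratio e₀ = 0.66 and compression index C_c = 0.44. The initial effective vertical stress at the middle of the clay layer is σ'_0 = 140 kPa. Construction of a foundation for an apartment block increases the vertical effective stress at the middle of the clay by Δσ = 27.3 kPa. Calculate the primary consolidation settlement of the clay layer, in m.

S_c ≈ 0.152 m

Final effective stress: σ'_f = σ'_0 + Δσ = 140 + 27.3 = 167.3 kPa.
Normally consolidated clay, so the full stress increment lies on the virgin compression line:
S_c = C_c·H/(1+e₀)·log₁₀(σ'_f/σ'_0) = 0.44×7.4/(1+0.66)×log₁₀(167.3/140)
    = 1.9614 × 0.077368 = 0.1517 m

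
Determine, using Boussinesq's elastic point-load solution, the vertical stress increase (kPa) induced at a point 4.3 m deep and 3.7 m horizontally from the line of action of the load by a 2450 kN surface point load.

Δσ_z ≈ 15.8 kPa

Boussinesq vertical stress below a point load on an elastic half-space:
Δσ_z = 3P/(2πz²) · [1 + (r/z)²]^(−5/2)
r/z = 3.7/4.3 = 0.86047; [1+(r/z)²]^(−5/2) = 0.25025.
Δσ_z = 3×2450/(2π×4.3²) × 0.25025 = 63.266 × 0.25025 = 15.83 kPa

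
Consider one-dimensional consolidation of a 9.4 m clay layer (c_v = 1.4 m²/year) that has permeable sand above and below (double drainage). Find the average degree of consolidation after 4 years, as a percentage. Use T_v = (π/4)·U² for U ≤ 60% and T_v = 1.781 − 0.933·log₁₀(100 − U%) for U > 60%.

U ≈ 56.8 %

Drainage path length: H_d = H/2 = 4.7 m (double drainage).
T_v = c_v·t/H_d² = 1.4×4/4.7² = 0.25351.
T_v = 0.25351 corresponds to the U ≤ 60% branch:
U = √(4T_v/π) = 0.5681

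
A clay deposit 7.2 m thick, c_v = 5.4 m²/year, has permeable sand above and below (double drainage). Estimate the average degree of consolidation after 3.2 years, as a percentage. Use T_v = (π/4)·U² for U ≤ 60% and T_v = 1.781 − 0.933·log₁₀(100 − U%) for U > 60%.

U ≈ 97 %

Drainage path length: H_d = H/2 = 3.6 m (double drainage).
T_v = c_v·t/H_d² = 5.4×3.2/3.6² = 1.3333.
T_v = 1.3333 corresponds to the U > 60% branch:
U = 1 − 10^((1.781 − T_v)/0.933)/100 = 0.9698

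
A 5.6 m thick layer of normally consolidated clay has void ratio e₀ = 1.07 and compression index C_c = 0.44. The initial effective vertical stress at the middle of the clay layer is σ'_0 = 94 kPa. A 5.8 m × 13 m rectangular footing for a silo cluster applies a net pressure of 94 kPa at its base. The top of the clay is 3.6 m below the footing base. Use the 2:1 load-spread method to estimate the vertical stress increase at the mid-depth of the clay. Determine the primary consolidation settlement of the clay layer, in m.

S_c ≈ 0.143 m

Mid-depth of clay below the footing base: z = 3.6 + 5.6/2 = 6.4 m.
Stress increase at mid-clay by the 2:1 spreading method:
Δσ = qBL/((B+z)(L+z)) = 94×5.8×13/((5.8+6.4)(13+6.4)) = 29.946 kPa
Final effective stress: σ'_f = σ'_0 + Δσ = 94 + 29.946 = 123.95 kPa.
Normally consolidated clay, so the full stress increment lies on the virgin compression line:
S_c = C_c·H/(1+e₀)·log₁₀(σ'_f/σ'_0) = 0.44×5.6/(1+1.07)×log₁₀(123.95/94)
    = 1.1903 × 0.12012 = 0.143 m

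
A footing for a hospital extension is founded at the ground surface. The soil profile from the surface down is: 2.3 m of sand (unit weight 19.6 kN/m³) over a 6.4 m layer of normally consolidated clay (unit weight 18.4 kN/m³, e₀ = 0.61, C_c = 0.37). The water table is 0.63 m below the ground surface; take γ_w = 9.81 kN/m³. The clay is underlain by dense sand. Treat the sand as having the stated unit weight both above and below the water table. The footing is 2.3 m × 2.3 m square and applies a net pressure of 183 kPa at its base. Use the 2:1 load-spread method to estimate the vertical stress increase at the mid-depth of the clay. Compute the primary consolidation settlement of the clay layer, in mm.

Mid-depth of clay below the ground surface: z = 2.3 + 6.4/2 = 5.5 m.
Total vertical stress at mid-clay: σ_v = 19.6×2.3 + 18.4×3.2 = 103.96 kPa.
Pore pressure: u = 9.81×(5.5 − 0.63) = 47.775 kPa.
Initial effective stress: σ'_0 = σ_v − u = 103.96 − 47.775 = 56.185 kPa.
Stress increase at mid-clay by the 2:1 spreading method:
Δσ = qBL/((B+z)(L+z)) = 183×2.3×2.3/((2.3+5.5)(2.3+5.5)) = 15.912 kPa
Final effective stress: σ'_f = σ'_0 + Δσ = 56.185 + 15.912 = 72.097 kPa.
Normally consolidated clay, so the full stress increment lies on the virgin compression line:
S_c = C_c·H/(1+e₀)·log₁₀(σ'_f/σ'_0) = 0.37×6.4/(1+0.61)×log₁₀(72.097/56.185)
    = 1.4708 × 0.1083 = 0.1593 m

S_c ≈ 159 mm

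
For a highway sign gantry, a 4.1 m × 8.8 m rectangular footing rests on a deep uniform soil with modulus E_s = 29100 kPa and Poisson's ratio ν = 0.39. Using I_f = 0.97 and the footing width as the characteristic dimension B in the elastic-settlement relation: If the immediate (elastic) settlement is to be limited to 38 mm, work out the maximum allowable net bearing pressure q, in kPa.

q ≈ 328 kPa

S_e = q·B·(1−ν²)/E_s · I_f  ⇒  q = S_e·E_s / (B·(1−ν²)·I_f).
q = 0.038 × 29100 / (4.1 × 0.8479 × 0.97) = 327.9 kPa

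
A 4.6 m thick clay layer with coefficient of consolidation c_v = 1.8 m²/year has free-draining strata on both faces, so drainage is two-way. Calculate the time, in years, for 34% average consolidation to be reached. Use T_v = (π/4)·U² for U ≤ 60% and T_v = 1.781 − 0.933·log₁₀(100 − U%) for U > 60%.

t ≈ 0.267 years

Drainage path length: H_d = H/2 = 2.3 m (double drainage).
U ≤ 60%: T_v = (π/4)·U² = (π/4)×0.34² = 0.090792.
t = T_v·H_d²/c_v = 0.090792×2.3²/1.8 = 0.2668 years.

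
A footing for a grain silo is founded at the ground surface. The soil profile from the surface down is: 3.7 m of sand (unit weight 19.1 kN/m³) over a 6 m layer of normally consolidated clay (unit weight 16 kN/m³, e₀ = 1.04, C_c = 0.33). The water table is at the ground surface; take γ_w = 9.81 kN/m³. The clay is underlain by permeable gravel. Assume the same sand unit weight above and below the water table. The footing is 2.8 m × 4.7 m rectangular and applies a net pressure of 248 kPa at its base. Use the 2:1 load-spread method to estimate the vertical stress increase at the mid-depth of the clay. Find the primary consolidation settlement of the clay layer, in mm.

S_c ≈ 190 mm

Mid-depth of clay below the ground surface: z = 3.7 + 6/2 = 6.7 m.
Total vertical stress at mid-clay: σ_v = 19.1×3.7 + 16×3 = 118.67 kPa.
Pore pressure: u = 9.81×(6.7 − 0) = 65.727 kPa.
Initial effective stress: σ'_0 = σ_v − u = 118.67 − 65.727 = 52.943 kPa.
Stress increase at mid-clay by the 2:1 spreading method:
Δσ = qBL/((B+z)(L+z)) = 248×2.8×4.7/((2.8+6.7)(4.7+6.7)) = 30.136 kPa
Final effective stress: σ'_f = σ'_0 + Δσ = 52.943 + 30.136 = 83.079 kPa.
Normally consolidated clay, so the full stress increment lies on the virgin compression line:
S_c = C_c·H/(1+e₀)·log₁₀(σ'_f/σ'_0) = 0.33×6/(1+1.04)×log₁₀(83.079/52.943)
    = 0.97059 × 0.19568 = 0.1899 m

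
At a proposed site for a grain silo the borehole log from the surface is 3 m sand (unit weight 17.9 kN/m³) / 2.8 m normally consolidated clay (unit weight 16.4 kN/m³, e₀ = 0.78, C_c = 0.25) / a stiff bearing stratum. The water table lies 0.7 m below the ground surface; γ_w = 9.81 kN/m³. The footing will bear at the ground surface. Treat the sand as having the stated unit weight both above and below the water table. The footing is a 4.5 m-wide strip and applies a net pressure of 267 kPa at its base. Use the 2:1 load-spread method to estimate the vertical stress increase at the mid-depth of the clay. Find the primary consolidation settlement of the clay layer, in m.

S_c ≈ 0.251 m

Mid-depth of clay below the ground surface: z = 3 + 2.8/2 = 4.4 m.
Total vertical stress at mid-clay: σ_v = 17.9×3 + 16.4×1.4 = 76.66 kPa.
Pore pressure: u = 9.81×(4.4 − 0.7) = 36.297 kPa.
Initial effective stress: σ'_0 = σ_v − u = 76.66 − 36.297 = 40.363 kPa.
Stress increase at mid-clay by the 2:1 spreading method:
Δσ = qB/(B+z) = 267×4.5/(4.5+4.4) = 135 kPa
Final effective stress: σ'_f = σ'_0 + Δσ = 40.363 + 135 = 175.36 kPa.
Normally consolidated clay, so the full stress increment lies on the virgin compression line:
S_c = C_c·H/(1+e₀)·log₁₀(σ'_f/σ'_0) = 0.25×2.8/(1+0.78)×log₁₀(175.36/40.363)
    = 0.39326 × 0.63795 = 0.2509 m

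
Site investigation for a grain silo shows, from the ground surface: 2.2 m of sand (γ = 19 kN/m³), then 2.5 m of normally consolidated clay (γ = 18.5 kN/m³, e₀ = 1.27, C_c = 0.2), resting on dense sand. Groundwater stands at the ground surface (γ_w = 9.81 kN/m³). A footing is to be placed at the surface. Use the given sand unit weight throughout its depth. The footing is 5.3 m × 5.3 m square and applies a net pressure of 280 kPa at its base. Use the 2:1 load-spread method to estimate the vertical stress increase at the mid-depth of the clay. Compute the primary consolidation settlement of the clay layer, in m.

S_c ≈ 0.14 m

Mid-depth of clay below the ground surface: z = 2.2 + 2.5/2 = 3.45 m.
Total vertical stress at mid-clay: σ_v = 19×2.2 + 18.5×1.25 = 64.925 kPa.
Pore pressure: u = 9.81×(3.45 − 0) = 33.845 kPa.
Initial effective stress: σ'_0 = σ_v − u = 64.925 − 33.845 = 31.08 kPa.
Stress increase at mid-clay by the 2:1 spreading method:
Δσ = qBL/((B+z)(L+z)) = 280×5.3×5.3/((5.3+3.45)(5.3+3.45)) = 102.73 kPa
Final effective stress: σ'_f = σ'_0 + Δσ = 31.08 + 102.73 = 133.81 kPa.
Normally consolidated clay, so the full stress increment lies on the virgin compression line:
S_c = C_c·H/(1+e₀)·log₁₀(σ'_f/σ'_0) = 0.2×2.5/(1+1.27)×log₁₀(133.81/31.08)
    = 0.22026 × 0.63401 = 0.1396 m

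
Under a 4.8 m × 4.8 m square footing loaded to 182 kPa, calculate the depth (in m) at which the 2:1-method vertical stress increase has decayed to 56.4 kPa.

2:1 spreading — at depth z the loaded area has grown by z in each plan dimension:
qB²/(B+z)² = Δσ_z ⇒ z = B(√(q/Δσ_z) − 1) = 4.8×(√(182/56.4) − 1) = 3.823 m

z ≈ 3.82 m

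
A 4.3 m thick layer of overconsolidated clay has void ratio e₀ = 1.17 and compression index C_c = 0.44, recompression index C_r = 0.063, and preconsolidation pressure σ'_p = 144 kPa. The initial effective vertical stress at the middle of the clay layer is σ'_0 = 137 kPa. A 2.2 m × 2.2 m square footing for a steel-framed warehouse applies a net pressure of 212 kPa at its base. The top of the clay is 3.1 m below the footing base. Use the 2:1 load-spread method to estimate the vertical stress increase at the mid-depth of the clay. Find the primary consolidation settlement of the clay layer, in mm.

Mid-depth of clay below the footing base: z = 3.1 + 4.3/2 = 5.25 m.
Stress increase at mid-clay by the 2:1 spreading method:
Δσ = qBL/((B+z)(L+z)) = 212×2.2×2.2/((2.2+5.25)(2.2+5.25)) = 18.487 kPa
Final effective stress: σ'_f = 137 + 18.487 = 155.49 kPa.
σ'_f = 155.49 > σ'_p = 144 kPa, so the stress path crosses the preconsolidation pressure — recompression up to σ'_p, then virgin compression beyond:
S_c = H/(1+e₀)·[C_r·log₁₀(σ'_p/σ'_0) + C_c·log₁₀(σ'_f/σ'_p)]
    = 4.3/2.17 × [0.063×log₁₀(144/137) + 0.44×log₁₀(155.49/144)]
    = 1.9816 × [0.0013634 + 0.01467] = 0.03177 m

S_c ≈ 31.8 mm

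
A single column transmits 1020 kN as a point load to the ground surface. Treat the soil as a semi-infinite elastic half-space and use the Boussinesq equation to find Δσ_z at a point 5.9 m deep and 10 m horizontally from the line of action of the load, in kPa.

Δσ_z ≈ 0.474 kPa

Boussinesq vertical stress below a point load on an elastic half-space:
Δσ_z = 3P/(2πz²) · [1 + (r/z)²]^(−5/2)
r/z = 10/5.9 = 1.6949; [1+(r/z)²]^(−5/2) = 0.033881.
Δσ_z = 3×1020/(2π×5.9²) × 0.033881 = 13.991 × 0.033881 = 0.474 kPa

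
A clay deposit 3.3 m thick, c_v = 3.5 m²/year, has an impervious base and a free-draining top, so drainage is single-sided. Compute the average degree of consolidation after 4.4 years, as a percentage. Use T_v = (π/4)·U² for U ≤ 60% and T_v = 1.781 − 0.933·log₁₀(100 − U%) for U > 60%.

Drainage path length: H_d = H = 3.3 m (single drainage).
T_v = c_v·t/H_d² = 3.5×4.4/3.3² = 1.4141.
T_v = 1.4141 corresponds to the U > 60% branch:
U = 1 − 10^((1.781 − T_v)/0.933)/100 = 0.9753

U ≈ 97.5 %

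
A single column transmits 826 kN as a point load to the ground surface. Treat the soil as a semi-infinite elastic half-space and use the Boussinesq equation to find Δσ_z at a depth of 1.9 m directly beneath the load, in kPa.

Δσ_z ≈ 109 kPa

Boussinesq vertical stress below a point load on an elastic half-space:
Δσ_z = 3P/(2πz²) · [1 + (r/z)²]^(−5/2)
r/z = 0/1.9 = 0; [1+(r/z)²]^(−5/2) = 1.
Δσ_z = 3×826/(2π×1.9²) × 1 = 109.25 × 1 = 109.2 kPa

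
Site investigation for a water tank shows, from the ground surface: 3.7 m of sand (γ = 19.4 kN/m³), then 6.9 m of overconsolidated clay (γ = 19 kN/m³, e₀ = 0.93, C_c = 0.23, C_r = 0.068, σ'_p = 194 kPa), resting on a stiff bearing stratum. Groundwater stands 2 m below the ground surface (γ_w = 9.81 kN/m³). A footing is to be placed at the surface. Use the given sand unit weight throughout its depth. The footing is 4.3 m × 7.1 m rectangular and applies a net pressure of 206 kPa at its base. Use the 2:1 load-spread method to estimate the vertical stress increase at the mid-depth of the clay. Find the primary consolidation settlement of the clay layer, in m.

S_c ≈ 0.0388 m

Mid-depth of clay below the ground surface: z = 3.7 + 6.9/2 = 7.15 m.
Total vertical stress at mid-clay: σ_v = 19.4×3.7 + 19×3.45 = 137.33 kPa.
Pore pressure: u = 9.81×(7.15 − 2) = 50.522 kPa.
Initial effective stress: σ'_0 = σ_v − u = 137.33 − 50.522 = 86.808 kPa.
Stress increase at mid-clay by the 2:1 spreading method:
Δσ = qBL/((B+z)(L+z)) = 206×4.3×7.1/((4.3+7.15)(7.1+7.15)) = 38.545 kPa
Final effective stress: σ'_f = 86.808 + 38.545 = 125.35 kPa.
σ'_f = 125.35 ≤ σ'_p = 194 kPa, so the clay remains overconsolidated and only the recompression index applies:
S_c = C_r·H/(1+e₀)·log₁₀(σ'_f/σ'_0) = 0.068×6.9/1.93×log₁₀(125.35/86.808)
    = 0.24311 × 0.15956 = 0.03879 m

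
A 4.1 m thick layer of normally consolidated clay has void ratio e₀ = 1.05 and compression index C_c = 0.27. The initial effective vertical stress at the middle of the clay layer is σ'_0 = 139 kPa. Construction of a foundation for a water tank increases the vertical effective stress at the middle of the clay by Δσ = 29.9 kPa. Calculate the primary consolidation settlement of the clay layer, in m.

Final effective stress: σ'_f = σ'_0 + Δσ = 139 + 29.9 = 168.9 kPa.
Normally consolidated clay, so the full stress increment lies on the virgin compression line:
S_c = C_c·H/(1+e₀)·log₁₀(σ'_f/σ'_0) = 0.27×4.1/(1+1.05)×log₁₀(168.9/139)
    = 0.54 × 0.084615 = 0.04569 m

S_c ≈ 0.0457 m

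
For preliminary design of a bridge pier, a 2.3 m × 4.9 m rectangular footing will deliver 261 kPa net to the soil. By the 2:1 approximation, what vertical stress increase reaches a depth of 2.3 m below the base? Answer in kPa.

By the 2:1 method the load spreads at 1 horizontal : 2 vertical, so at depth z the loaded area has grown by z in each plan dimension:
Δσ = qBL/((B+z)(L+z)) = 261×2.3×4.9/((2.3+2.3)(4.9+2.3)) = 88.812 kPa

Δσ_z ≈ 88.8 kPa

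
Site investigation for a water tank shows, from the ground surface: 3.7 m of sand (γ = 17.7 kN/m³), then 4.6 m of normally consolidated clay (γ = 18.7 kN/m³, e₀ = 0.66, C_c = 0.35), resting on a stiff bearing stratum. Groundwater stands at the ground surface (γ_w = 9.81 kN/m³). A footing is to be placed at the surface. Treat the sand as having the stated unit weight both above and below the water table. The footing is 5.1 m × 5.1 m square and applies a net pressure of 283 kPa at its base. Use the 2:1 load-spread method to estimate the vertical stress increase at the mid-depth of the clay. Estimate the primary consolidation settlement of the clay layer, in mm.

Mid-depth of clay below the ground surface: z = 3.7 + 4.6/2 = 6 m.
Total vertical stress at mid-clay: σ_v = 17.7×3.7 + 18.7×2.3 = 108.5 kPa.
Pore pressure: u = 9.81×(6 − 0) = 58.86 kPa.
Initial effective stress: σ'_0 = σ_v − u = 108.5 − 58.86 = 49.64 kPa.
Stress increase at mid-clay by the 2:1 spreading method:
Δσ = qBL/((B+z)(L+z)) = 283×5.1×5.1/((5.1+6)(5.1+6)) = 59.742 kPa
Final effective stress: σ'_f = σ'_0 + Δσ = 49.64 + 59.742 = 109.38 kPa.
Normally consolidated clay, so the full stress increment lies on the virgin compression line:
S_c = C_c·H/(1+e₀)·log₁₀(σ'_f/σ'_0) = 0.35×4.6/(1+0.66)×log₁₀(109.38/49.64)
    = 0.96988 × 0.34311 = 0.3328 m

S_c ≈ 333 mm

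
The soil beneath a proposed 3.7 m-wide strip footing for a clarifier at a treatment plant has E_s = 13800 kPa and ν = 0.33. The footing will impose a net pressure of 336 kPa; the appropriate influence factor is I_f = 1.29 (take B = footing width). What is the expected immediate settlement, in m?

S_e ≈ 0.104 m

Immediate (elastic) settlement: S_e = q·B·(1−ν²)/E_s · I_f.
S_e = 336 × 3.7 × (1 − 0.33²) / 13800 × 1.29
    = 336 × 3.7 × 0.8911 / 13800 × 1.29
    = 0.1036 m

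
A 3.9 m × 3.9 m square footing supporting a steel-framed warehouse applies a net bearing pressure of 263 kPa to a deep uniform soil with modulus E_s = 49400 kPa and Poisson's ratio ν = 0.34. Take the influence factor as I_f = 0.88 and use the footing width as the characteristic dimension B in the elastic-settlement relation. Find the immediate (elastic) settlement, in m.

Immediate (elastic) settlement: S_e = q·B·(1−ν²)/E_s · I_f.
S_e = 263 × 3.9 × (1 − 0.34²) / 49400 × 0.88
    = 263 × 3.9 × 0.8844 / 49400 × 0.88
    = 0.01616 m

S_e ≈ 0.0162 m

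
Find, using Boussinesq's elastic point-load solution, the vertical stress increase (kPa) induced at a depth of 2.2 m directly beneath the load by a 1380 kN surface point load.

Boussinesq vertical stress below a point load on an elastic half-space:
Δσ_z = 3P/(2πz²) · [1 + (r/z)²]^(−5/2)
r/z = 0/2.2 = 0; [1+(r/z)²]^(−5/2) = 1.
Δσ_z = 3×1380/(2π×2.2²) × 1 = 136.14 × 1 = 136.1 kPa

Δσ_z ≈ 136 kPa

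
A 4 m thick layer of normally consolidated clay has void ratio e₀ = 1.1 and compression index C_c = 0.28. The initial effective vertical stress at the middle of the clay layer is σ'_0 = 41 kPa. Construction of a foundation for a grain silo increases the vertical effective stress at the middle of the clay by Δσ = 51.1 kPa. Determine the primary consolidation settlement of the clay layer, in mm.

S_c ≈ 187 mm

Final effective stress: σ'_f = σ'_0 + Δσ = 41 + 51.1 = 92.1 kPa.
Normally consolidated clay, so the full stress increment lies on the virgin compression line:
S_c = C_c·H/(1+e₀)·log₁₀(σ'_f/σ'_0) = 0.28×4/(1+1.1)×log₁₀(92.1/41)
    = 0.53333 × 0.35148 = 0.1875 m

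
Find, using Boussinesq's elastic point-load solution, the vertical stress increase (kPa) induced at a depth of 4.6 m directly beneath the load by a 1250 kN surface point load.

Boussinesq vertical stress below a point load on an elastic half-space:
Δσ_z = 3P/(2πz²) · [1 + (r/z)²]^(−5/2)
r/z = 0/4.6 = 0; [1+(r/z)²]^(−5/2) = 1.
Δσ_z = 3×1250/(2π×4.6²) × 1 = 28.206 × 1 = 28.21 kPa

Δσ_z ≈ 28.2 kPa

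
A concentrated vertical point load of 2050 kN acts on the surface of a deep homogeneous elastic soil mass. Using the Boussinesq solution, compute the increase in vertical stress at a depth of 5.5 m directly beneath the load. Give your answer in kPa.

Boussinesq vertical stress below a point load on an elastic half-space:
Δσ_z = 3P/(2πz²) · [1 + (r/z)²]^(−5/2)
r/z = 0/5.5 = 0; [1+(r/z)²]^(−5/2) = 1.
Δσ_z = 3×2050/(2π×5.5²) × 1 = 32.357 × 1 = 32.36 kPa

Δσ_z ≈ 32.4 kPa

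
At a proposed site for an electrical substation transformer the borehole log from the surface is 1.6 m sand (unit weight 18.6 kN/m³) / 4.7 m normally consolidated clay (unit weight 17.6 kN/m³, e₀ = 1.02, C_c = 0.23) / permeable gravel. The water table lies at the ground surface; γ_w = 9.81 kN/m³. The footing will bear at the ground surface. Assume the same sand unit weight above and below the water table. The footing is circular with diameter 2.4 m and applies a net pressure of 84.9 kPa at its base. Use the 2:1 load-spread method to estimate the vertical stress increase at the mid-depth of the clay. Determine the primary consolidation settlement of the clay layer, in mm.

Mid-depth of clay below the ground surface: z = 1.6 + 4.7/2 = 3.95 m.
Total vertical stress at mid-clay: σ_v = 18.6×1.6 + 17.6×2.35 = 71.12 kPa.
Pore pressure: u = 9.81×(3.95 − 0) = 38.75 kPa.
Initial effective stress: σ'_0 = σ_v − u = 71.12 − 38.75 = 32.37 kPa.
Stress increase at mid-clay by the 2:1 spreading method:
Δσ ≈ qD²/(D+z)² = 84.9×2.4²/(2.4+3.95)² = 12.128 kPa
Final effective stress: σ'_f = σ'_0 + Δσ = 32.37 + 12.128 = 44.498 kPa.
Normally consolidated clay, so the full stress increment lies on the virgin compression line:
S_c = C_c·H/(1+e₀)·log₁₀(σ'_f/σ'_0) = 0.23×4.7/(1+1.02)×log₁₀(44.498/32.37)
    = 0.53515 × 0.1382 = 0.07396 m

S_c ≈ 74 mm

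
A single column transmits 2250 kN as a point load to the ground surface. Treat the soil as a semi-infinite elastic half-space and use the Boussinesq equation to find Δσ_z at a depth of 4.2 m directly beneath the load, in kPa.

Boussinesq vertical stress below a point load on an elastic half-space:
Δσ_z = 3P/(2πz²) · [1 + (r/z)²]^(−5/2)
r/z = 0/4.2 = 0; [1+(r/z)²]^(−5/2) = 1.
Δσ_z = 3×2250/(2π×4.2²) × 1 = 60.901 × 1 = 60.9 kPa

Δσ_z ≈ 60.9 kPa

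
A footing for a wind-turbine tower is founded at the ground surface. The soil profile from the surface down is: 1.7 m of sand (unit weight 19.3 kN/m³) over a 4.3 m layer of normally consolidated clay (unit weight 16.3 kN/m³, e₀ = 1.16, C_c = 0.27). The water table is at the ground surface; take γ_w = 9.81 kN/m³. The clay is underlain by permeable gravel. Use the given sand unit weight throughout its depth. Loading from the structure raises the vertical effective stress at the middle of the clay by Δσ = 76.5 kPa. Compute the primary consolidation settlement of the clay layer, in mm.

Mid-depth of clay below the ground surface: z = 1.7 + 4.3/2 = 3.85 m.
Total vertical stress at mid-clay: σ_v = 19.3×1.7 + 16.3×2.15 = 67.855 kPa.
Pore pressure: u = 9.81×(3.85 − 0) = 37.769 kPa.
Initial effective stress: σ'_0 = σ_v − u = 67.855 − 37.769 = 30.086 kPa.
Final effective stress: σ'_f = σ'_0 + Δσ = 30.086 + 76.5 = 106.59 kPa.
Normally consolidated clay, so the full stress increment lies on the virgin compression line:
S_c = C_c·H/(1+e₀)·log₁₀(σ'_f/σ'_0) = 0.27×4.3/(1+1.16)×log₁₀(106.59/30.086)
    = 0.5375 × 0.54935 = 0.2953 m

S_c ≈ 295 mm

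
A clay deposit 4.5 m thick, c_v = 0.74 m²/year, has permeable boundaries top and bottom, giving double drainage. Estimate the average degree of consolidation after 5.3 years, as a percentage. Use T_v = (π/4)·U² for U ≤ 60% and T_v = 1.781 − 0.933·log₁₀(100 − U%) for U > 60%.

Drainage path length: H_d = H/2 = 2.25 m (double drainage).
T_v = c_v·t/H_d² = 0.74×5.3/2.25² = 0.77472.
T_v = 0.77472 corresponds to the U > 60% branch:
U = 1 − 10^((1.781 − T_v)/0.933)/100 = 0.8802

U ≈ 88 %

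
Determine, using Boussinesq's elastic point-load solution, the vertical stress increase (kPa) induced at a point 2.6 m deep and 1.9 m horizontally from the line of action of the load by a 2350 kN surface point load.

Δσ_z ≈ 56.9 kPa

Boussinesq vertical stress below a point load on an elastic half-space:
Δσ_z = 3P/(2πz²) · [1 + (r/z)²]^(−5/2)
r/z = 1.9/2.6 = 0.73077; [1+(r/z)²]^(−5/2) = 0.3431.
Δσ_z = 3×2350/(2π×2.6²) × 0.3431 = 165.98 × 0.3431 = 56.95 kPa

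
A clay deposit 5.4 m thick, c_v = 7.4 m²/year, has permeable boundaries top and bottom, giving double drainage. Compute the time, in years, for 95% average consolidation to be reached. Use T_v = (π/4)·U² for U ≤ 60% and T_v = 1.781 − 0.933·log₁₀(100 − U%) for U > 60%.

t ≈ 1.11 years

Drainage path length: H_d = H/2 = 2.7 m (double drainage).
U > 60%: T_v = 1.781 − 0.933·log₁₀(100 − 95) = 1.1289.
t = T_v·H_d²/c_v = 1.1289×2.7²/7.4 = 1.112 years.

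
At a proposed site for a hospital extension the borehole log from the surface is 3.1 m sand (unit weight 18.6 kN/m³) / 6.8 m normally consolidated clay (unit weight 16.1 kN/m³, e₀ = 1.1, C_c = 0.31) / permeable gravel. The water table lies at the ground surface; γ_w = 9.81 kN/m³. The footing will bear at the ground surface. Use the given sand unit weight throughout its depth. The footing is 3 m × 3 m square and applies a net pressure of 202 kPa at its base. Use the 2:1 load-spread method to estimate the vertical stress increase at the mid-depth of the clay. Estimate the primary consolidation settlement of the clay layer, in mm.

S_c ≈ 151 mm

Mid-depth of clay below the ground surface: z = 3.1 + 6.8/2 = 6.5 m.
Total vertical stress at mid-clay: σ_v = 18.6×3.1 + 16.1×3.4 = 112.4 kPa.
Pore pressure: u = 9.81×(6.5 − 0) = 63.765 kPa.
Initial effective stress: σ'_0 = σ_v − u = 112.4 − 63.765 = 48.635 kPa.
Stress increase at mid-clay by the 2:1 spreading method:
Δσ = qBL/((B+z)(L+z)) = 202×3×3/((3+6.5)(3+6.5)) = 20.144 kPa
Final effective stress: σ'_f = σ'_0 + Δσ = 48.635 + 20.144 = 68.779 kPa.
Normally consolidated clay, so the full stress increment lies on the virgin compression line:
S_c = C_c·H/(1+e₀)·log₁₀(σ'_f/σ'_0) = 0.31×6.8/(1+1.1)×log₁₀(68.779/48.635)
    = 1.0038 × 0.15051 = 0.1511 m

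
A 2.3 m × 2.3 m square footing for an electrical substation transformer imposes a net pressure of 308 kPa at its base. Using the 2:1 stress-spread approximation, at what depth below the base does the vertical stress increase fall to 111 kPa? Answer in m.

z ≈ 1.53 m

2:1 spreading — at depth z the loaded area has grown by z in each plan dimension:
qB²/(B+z)² = Δσ_z ⇒ z = B(√(q/Δσ_z) − 1) = 2.3×(√(308/111) − 1) = 1.531 m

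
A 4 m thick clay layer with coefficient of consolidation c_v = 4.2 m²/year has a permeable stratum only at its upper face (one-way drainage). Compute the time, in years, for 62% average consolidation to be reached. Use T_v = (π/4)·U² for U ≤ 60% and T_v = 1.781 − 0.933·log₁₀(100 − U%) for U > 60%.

t ≈ 1.17 years

Drainage path length: H_d = H = 4 m (single drainage).
U > 60%: T_v = 1.781 − 0.933·log₁₀(100 − 62) = 0.30706.
t = T_v·H_d²/c_v = 0.30706×4²/4.2 = 1.17 years.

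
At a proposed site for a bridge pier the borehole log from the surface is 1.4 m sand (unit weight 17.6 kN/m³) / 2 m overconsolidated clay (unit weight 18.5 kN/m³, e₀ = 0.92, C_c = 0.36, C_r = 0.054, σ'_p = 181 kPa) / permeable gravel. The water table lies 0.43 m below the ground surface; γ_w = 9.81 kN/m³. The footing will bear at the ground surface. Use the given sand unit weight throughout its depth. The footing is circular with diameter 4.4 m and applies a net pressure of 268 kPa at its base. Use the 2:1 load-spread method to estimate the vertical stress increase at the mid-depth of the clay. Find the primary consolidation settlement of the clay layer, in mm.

S_c ≈ 42.6 mm

Mid-depth of clay below the ground surface: z = 1.4 + 2/2 = 2.4 m.
Total vertical stress at mid-clay: σ_v = 17.6×1.4 + 18.5×1 = 43.14 kPa.
Pore pressure: u = 9.81×(2.4 − 0.43) = 19.326 kPa.
Initial effective stress: σ'_0 = σ_v − u = 43.14 − 19.326 = 23.814 kPa.
Stress increase at mid-clay by the 2:1 spreading method:
Δσ ≈ qD²/(D+z)² = 268×4.4²/(4.4+2.4)² = 112.21 kPa
Final effective stress: σ'_f = 23.814 + 112.21 = 136.02 kPa.
σ'_f = 136.02 ≤ σ'_p = 181 kPa, so the clay remains overconsolidated and only the recompression index applies:
S_c = C_r·H/(1+e₀)·log₁₀(σ'_f/σ'_0) = 0.054×2/1.92×log₁₀(136.02/23.814)
    = 0.056252 × 0.75677 = 0.04257 m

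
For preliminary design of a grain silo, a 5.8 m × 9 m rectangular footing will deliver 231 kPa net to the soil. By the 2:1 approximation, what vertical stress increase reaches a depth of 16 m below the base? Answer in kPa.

By the 2:1 method the load spreads at 1 horizontal : 2 vertical, so at depth z the loaded area has grown by z in each plan dimension:
Δσ = qBL/((B+z)(L+z)) = 231×5.8×9/((5.8+16)(9+16)) = 22.125 kPa

Δσ_z ≈ 22.1 kPa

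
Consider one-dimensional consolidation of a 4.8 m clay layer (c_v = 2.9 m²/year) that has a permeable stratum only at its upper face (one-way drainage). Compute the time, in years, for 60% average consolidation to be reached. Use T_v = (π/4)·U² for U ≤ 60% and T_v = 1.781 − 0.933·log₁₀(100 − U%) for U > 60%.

t ≈ 2.25 years

Drainage path length: H_d = H = 4.8 m (single drainage).
U ≤ 60%: T_v = (π/4)·U² = (π/4)×0.6² = 0.28274.
t = T_v·H_d²/c_v = 0.28274×4.8²/2.9 = 2.246 years.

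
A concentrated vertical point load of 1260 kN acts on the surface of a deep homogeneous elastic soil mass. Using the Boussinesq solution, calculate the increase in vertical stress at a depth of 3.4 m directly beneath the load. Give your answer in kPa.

Boussinesq vertical stress below a point load on an elastic half-space:
Δσ_z = 3P/(2πz²) · [1 + (r/z)²]^(−5/2)
r/z = 0/3.4 = 0; [1+(r/z)²]^(−5/2) = 1.
Δσ_z = 3×1260/(2π×3.4²) × 1 = 52.042 × 1 = 52.04 kPa

Δσ_z ≈ 52 kPa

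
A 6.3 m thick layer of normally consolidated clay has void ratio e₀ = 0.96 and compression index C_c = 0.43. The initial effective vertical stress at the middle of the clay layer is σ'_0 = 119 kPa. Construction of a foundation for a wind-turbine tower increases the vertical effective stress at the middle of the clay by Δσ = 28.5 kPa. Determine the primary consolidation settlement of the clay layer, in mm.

Final effective stress: σ'_f = σ'_0 + Δσ = 119 + 28.5 = 147.5 kPa.
Normally consolidated clay, so the full stress increment lies on the virgin compression line:
S_c = C_c·H/(1+e₀)·log₁₀(σ'_f/σ'_0) = 0.43×6.3/(1+0.96)×log₁₀(147.5/119)
    = 1.3821 × 0.093245 = 0.1289 m

S_c ≈ 129 mm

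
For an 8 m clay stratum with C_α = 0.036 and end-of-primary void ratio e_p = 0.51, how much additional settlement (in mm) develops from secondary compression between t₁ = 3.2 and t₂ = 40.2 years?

Secondary compression: S_s = C_α·H/(1+e_p)·log₁₀(t₂/t₁)
S_s = 0.036×8/(1+0.51)×log₁₀(40.2/3.2)
    = 0.1907 × 1.099 = 0.2096 m

S_s ≈ 210 mm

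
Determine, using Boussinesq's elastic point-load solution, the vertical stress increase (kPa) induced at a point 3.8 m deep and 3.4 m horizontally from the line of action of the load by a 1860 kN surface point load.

Boussinesq vertical stress below a point load on an elastic half-space:
Δσ_z = 3P/(2πz²) · [1 + (r/z)²]^(−5/2)
r/z = 3.4/3.8 = 0.89474; [1+(r/z)²]^(−5/2) = 0.22987.
Δσ_z = 3×1860/(2π×3.8²) × 0.22987 = 61.502 × 0.22987 = 14.14 kPa

Δσ_z ≈ 14.1 kPa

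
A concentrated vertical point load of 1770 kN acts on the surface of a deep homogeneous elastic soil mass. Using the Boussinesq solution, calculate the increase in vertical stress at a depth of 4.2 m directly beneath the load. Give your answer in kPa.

Boussinesq vertical stress below a point load on an elastic half-space:
Δσ_z = 3P/(2πz²) · [1 + (r/z)²]^(−5/2)
r/z = 0/4.2 = 0; [1+(r/z)²]^(−5/2) = 1.
Δσ_z = 3×1770/(2π×4.2²) × 1 = 47.909 × 1 = 47.91 kPa

Δσ_z ≈ 47.9 kPa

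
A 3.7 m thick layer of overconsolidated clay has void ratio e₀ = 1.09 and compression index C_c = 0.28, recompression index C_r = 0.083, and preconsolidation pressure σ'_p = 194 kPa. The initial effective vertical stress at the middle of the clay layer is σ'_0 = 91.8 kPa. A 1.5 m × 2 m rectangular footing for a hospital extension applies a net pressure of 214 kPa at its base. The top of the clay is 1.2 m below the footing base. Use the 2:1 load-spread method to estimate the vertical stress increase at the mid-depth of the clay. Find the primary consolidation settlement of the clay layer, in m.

Mid-depth of clay below the footing base: z = 1.2 + 3.7/2 = 3.05 m.
Stress increase at mid-clay by the 2:1 spreading method:
Δσ = qBL/((B+z)(L+z)) = 214×1.5×2/((1.5+3.05)(2+3.05)) = 27.94 kPa
Final effective stress: σ'_f = 91.8 + 27.94 = 119.74 kPa.
σ'_f = 119.74 ≤ σ'_p = 194 kPa, so the clay remains overconsolidated and only the recompression index applies:
S_c = C_r·H/(1+e₀)·log₁₀(σ'_f/σ'_0) = 0.083×3.7/2.09×log₁₀(119.74/91.8)
    = 0.14693 × 0.1154 = 0.01696 m

S_c ≈ 0.017 m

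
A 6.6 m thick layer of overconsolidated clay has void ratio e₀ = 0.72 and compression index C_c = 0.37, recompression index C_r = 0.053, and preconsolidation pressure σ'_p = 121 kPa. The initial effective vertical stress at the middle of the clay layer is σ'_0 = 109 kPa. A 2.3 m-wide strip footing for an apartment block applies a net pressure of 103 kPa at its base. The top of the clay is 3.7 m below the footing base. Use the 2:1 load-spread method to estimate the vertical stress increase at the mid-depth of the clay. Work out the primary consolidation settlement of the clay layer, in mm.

Mid-depth of clay below the footing base: z = 3.7 + 6.6/2 = 7 m.
Stress increase at mid-clay by the 2:1 spreading method:
Δσ = qB/(B+z) = 103×2.3/(2.3+7) = 25.473 kPa
Final effective stress: σ'_f = 109 + 25.473 = 134.47 kPa.
σ'_f = 134.47 > σ'_p = 121 kPa, so the stress path crosses the preconsolidation pressure — recompression up to σ'_p, then virgin compression beyond:
S_c = H/(1+e₀)·[C_r·log₁₀(σ'_p/σ'_0) + C_c·log₁₀(σ'_f/σ'_p)]
    = 6.6/1.72 × [0.053×log₁₀(121/109) + 0.37×log₁₀(134.47/121)]
    = 3.8372 × [0.002404 + 0.016961] = 0.07431 m

S_c ≈ 74.3 mm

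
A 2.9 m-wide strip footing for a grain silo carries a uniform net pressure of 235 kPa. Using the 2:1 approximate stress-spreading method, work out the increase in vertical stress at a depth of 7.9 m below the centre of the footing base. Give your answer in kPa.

By the 2:1 method the load spreads at 1 horizontal : 2 vertical, so at depth z the loaded area has grown by z in each plan dimension:
Δσ = qB/(B+z) = 235×2.9/(2.9+7.9) = 63.102 kPa

Δσ_z ≈ 63.1 kPa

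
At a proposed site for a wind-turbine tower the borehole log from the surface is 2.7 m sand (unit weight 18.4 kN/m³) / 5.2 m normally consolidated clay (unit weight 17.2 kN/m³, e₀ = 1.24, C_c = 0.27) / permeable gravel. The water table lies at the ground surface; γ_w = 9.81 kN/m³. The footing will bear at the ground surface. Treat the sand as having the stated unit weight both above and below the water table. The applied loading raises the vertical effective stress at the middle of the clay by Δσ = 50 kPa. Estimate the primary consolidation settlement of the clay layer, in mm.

Mid-depth of clay below the ground surface: z = 2.7 + 5.2/2 = 5.3 m.
Total vertical stress at mid-clay: σ_v = 18.4×2.7 + 17.2×2.6 = 94.4 kPa.
Pore pressure: u = 9.81×(5.3 − 0) = 51.993 kPa.
Initial effective stress: σ'_0 = σ_v − u = 94.4 − 51.993 = 42.407 kPa.
Final effective stress: σ'_f = σ'_0 + Δσ = 42.407 + 50 = 92.407 kPa.
Normally consolidated clay, so the full stress increment lies on the virgin compression line:
S_c = C_c·H/(1+e₀)·log₁₀(σ'_f/σ'_0) = 0.27×5.2/(1+1.24)×log₁₀(92.407/42.407)
    = 0.62679 × 0.33827 = 0.212 m

S_c ≈ 212 mm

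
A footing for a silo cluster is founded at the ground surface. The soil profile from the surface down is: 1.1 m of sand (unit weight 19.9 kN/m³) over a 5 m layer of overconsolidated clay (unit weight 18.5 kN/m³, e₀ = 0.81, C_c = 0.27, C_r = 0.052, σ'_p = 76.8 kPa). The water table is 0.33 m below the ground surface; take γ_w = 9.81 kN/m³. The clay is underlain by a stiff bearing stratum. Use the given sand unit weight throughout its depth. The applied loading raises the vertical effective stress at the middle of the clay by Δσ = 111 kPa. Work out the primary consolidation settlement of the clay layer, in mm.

Mid-depth of clay below the ground surface: z = 1.1 + 5/2 = 3.6 m.
Total vertical stress at mid-clay: σ_v = 19.9×1.1 + 18.5×2.5 = 68.14 kPa.
Pore pressure: u = 9.81×(3.6 − 0.33) = 32.079 kPa.
Initial effective stress: σ'_0 = σ_v − u = 68.14 − 32.079 = 36.061 kPa.
Final effective stress: σ'_f = 36.061 + 111 = 147.06 kPa.
σ'_f = 147.06 > σ'_p = 76.8 kPa, so the stress path crosses the preconsolidation pressure — recompression up to σ'_p, then virgin compression beyond:
S_c = H/(1+e₀)·[C_r·log₁₀(σ'_p/σ'_0) + C_c·log₁₀(σ'_f/σ'_p)]
    = 5/1.81 × [0.052×log₁₀(76.8/36.061) + 0.27×log₁₀(147.06/76.8)]
    = 2.7624 × [0.017073 + 0.076176] = 0.2576 m

S_c ≈ 258 mm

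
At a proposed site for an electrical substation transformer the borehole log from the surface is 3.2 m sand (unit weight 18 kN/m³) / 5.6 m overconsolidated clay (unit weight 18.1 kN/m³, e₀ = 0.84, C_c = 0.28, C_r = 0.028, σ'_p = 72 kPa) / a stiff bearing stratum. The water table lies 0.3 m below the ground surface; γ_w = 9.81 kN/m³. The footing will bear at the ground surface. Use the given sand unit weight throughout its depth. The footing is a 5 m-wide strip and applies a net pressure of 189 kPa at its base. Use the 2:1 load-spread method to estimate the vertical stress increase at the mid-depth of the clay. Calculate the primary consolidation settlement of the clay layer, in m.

S_c ≈ 0.253 m

Mid-depth of clay below the ground surface: z = 3.2 + 5.6/2 = 6 m.
Total vertical stress at mid-clay: σ_v = 18×3.2 + 18.1×2.8 = 108.28 kPa.
Pore pressure: u = 9.81×(6 − 0.3) = 55.917 kPa.
Initial effective stress: σ'_0 = σ_v − u = 108.28 − 55.917 = 52.363 kPa.
Stress increase at mid-clay by the 2:1 spreading method:
Δσ = qB/(B+z) = 189×5/(5+6) = 85.909 kPa
Final effective stress: σ'_f = 52.363 + 85.909 = 138.27 kPa.
σ'_f = 138.27 > σ'_p = 72 kPa, so the stress path crosses the preconsolidation pressure — recompression up to σ'_p, then virgin compression beyond:
S_c = H/(1+e₀)·[C_r·log₁₀(σ'_p/σ'_0) + C_c·log₁₀(σ'_f/σ'_p)]
    = 5.6/1.84 × [0.028×log₁₀(72/52.363) + 0.28×log₁₀(138.27/72)]
    = 3.0435 × [0.0038726 + 0.079351] = 0.2533 m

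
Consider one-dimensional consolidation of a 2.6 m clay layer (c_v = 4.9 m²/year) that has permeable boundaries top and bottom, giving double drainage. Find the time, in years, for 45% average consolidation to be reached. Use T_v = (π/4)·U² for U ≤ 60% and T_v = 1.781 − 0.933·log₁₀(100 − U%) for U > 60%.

Drainage path length: H_d = H/2 = 1.3 m (double drainage).
U ≤ 60%: T_v = (π/4)·U² = (π/4)×0.45² = 0.15904.
t = T_v·H_d²/c_v = 0.15904×1.3²/4.9 = 0.05485 years.

t ≈ 0.0549 years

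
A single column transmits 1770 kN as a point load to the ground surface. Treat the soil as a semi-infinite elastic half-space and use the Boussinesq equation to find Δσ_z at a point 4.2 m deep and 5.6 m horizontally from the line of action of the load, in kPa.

Boussinesq vertical stress below a point load on an elastic half-space:
Δσ_z = 3P/(2πz²) · [1 + (r/z)²]^(−5/2)
r/z = 5.6/4.2 = 1.3333; [1+(r/z)²]^(−5/2) = 0.07776.
Δσ_z = 3×1770/(2π×4.2²) × 0.07776 = 47.909 × 0.07776 = 3.725 kPa

Δσ_z ≈ 3.73 kPa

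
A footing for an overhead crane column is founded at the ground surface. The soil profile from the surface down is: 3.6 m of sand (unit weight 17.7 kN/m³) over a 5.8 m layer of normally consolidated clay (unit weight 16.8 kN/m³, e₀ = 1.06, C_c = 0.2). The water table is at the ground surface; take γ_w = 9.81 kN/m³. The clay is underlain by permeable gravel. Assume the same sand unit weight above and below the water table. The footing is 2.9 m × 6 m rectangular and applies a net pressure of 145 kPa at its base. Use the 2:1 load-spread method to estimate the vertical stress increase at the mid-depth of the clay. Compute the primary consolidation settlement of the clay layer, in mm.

Mid-depth of clay below the ground surface: z = 3.6 + 5.8/2 = 6.5 m.
Total vertical stress at mid-clay: σ_v = 17.7×3.6 + 16.8×2.9 = 112.44 kPa.
Pore pressure: u = 9.81×(6.5 − 0) = 63.765 kPa.
Initial effective stress: σ'_0 = σ_v − u = 112.44 − 63.765 = 48.675 kPa.
Stress increase at mid-clay by the 2:1 spreading method:
Δσ = qBL/((B+z)(L+z)) = 145×2.9×6/((2.9+6.5)(6+6.5)) = 21.472 kPa
Final effective stress: σ'_f = σ'_0 + Δσ = 48.675 + 21.472 = 70.147 kPa.
Normally consolidated clay, so the full stress increment lies on the virgin compression line:
S_c = C_c·H/(1+e₀)·log₁₀(σ'_f/σ'_0) = 0.2×5.8/(1+1.06)×log₁₀(70.147/48.675)
    = 0.56311 × 0.1587 = 0.08937 m

S_c ≈ 89.4 mm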